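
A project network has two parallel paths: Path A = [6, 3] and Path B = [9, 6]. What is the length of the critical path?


Path A: 6 + 3 = 9
Path B: 9 + 6 = 15
Critical path = longest = max(9, 15)
= 15 (Path B)


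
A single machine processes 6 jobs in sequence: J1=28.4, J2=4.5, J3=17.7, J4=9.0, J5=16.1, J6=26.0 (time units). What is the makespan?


Sequential makespan: sum all processing times
= 28.4 + 4.5 + 17.7 + 9.0 + 16.1 + 26.0
= 101.7 time units


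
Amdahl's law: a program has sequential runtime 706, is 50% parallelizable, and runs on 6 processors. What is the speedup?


Amdahl's law: T_p = T × ((1-p) + p/N)
= 706 × ((1-0.5) + 0.5/6)
= 706 × (0.50 + 0.0833)
= 706 × 0.5833
= 411.83
Speedup = 706/411.83
= 1.71×


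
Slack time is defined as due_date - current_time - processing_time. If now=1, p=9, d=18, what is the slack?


Slack = due - current_time - processing
= 18 - 1 - 9
= 8


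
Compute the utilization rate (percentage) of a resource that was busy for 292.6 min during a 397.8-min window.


Utilization = busy / total × 100
= 292.6 / 397.8 × 100
= 73.6%


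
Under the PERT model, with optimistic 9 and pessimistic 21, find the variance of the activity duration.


σ² = ((p - o) / 6)² = (p - o)² / 36
= (21 - 9)² / 36
= 12² / 36
= 144 / 36
= 4.0000


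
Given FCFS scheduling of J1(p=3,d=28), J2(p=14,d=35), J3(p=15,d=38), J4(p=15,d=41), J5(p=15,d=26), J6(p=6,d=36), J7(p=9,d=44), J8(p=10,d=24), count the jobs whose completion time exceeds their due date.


Completion vs due date:
  J1: C=3, d=28 → on time
  J2: C=17, d=35 → on time
  J3: C=32, d=38 → on time
  J4: C=47, d=41 → TARDY
  J5: C=62, d=26 → TARDY
  J6: C=68, d=36 → TARDY
  J7: C=77, d=44 → TARDY
  J8: C=87, d=24 → TARDY
Tardy jobs: J4, J5, J6, J7, J8
Count = 5


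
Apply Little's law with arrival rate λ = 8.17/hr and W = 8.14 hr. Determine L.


Little's law: L = λ × W
= 8.17 × 8.14
= 66.50


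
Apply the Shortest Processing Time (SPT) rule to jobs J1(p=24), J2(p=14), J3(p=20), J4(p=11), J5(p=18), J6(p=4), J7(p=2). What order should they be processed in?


SPT: sort by shortest processing time
  J7: p=2
  J6: p=4
  J4: p=11
  J2: p=14
  J5: p=18
  J3: p=20
  J1: p=24
Order: J7 → J6 → J4 → J2 → J5 → J3 → J1


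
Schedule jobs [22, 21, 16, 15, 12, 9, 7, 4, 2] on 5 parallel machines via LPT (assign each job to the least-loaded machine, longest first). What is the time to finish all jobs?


Jobs (LPT sorted): [22, 21, 16, 15, 12, 9, 7, 4, 2]
Machines: 5
  J=22 → Machine 1 (load: 0+22=22)
  J=21 → Machine 2 (load: 0+21=21)
  J=16 → Machine 3 (load: 0+16=16)
  J=15 → Machine 4 (load: 0+15=15)
  J=12 → Machine 5 (load: 0+12=12)
  J=9 → Machine 5 (load: 12+9=21)
  J=7 → Machine 4 (load: 15+7=22)
  J=4 → Machine 3 (load: 16+4=20)
  J=2 → Machine 3 (load: 20+2=22)
Machine loads: [22, 21, 22, 22, 21]
Makespan = max = 22 time units


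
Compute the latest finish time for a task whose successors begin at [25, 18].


LF = min of all successor start times
Successors start at: [25, 18]
LF = min(25, 18)
= 18


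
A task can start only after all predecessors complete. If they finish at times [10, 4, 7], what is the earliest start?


ES = max of all predecessor completion times
Predecessors: [10, 4, 7]
ES = max(10, 4, 7)
= 10


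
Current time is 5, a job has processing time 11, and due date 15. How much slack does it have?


Slack = due - current_time - processing
= 15 - 5 - 11
= -1


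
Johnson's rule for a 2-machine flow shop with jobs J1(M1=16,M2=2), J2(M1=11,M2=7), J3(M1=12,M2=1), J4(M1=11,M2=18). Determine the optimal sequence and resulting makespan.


Johnson's rule:
Group 1 (M1≤M2, sort by M1): ['J4']
Group 2 (M1>M2, sort desc M2): ['J2', 'J1', 'J3']
Sequence: J4 → J2 → J1 → J3
Makespan calculation:
  J4: M1 done=11, M2 done=29
  J2: M1 done=22, M2 done=36
  J1: M1 done=38, M2 done=40
  J3: M1 done=50, M2 done=51
= Sequence: J4 → J2 → J1 → J3, Makespan: 51


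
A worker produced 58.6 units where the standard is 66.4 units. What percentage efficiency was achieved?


Efficiency = (actual / standard) × 100
= (58.6 / 66.4) × 100
= 88.3%


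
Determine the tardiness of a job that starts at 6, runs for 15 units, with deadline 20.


Completion = start + processing = 6 + 15 = 21
Tardiness = max(0, C - d) = max(0, 21 - 20)
= max(0, 1)
= 1


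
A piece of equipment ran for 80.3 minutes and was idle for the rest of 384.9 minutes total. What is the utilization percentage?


Utilization = busy / total × 100
= 80.3 / 384.9 × 100
= 20.9%


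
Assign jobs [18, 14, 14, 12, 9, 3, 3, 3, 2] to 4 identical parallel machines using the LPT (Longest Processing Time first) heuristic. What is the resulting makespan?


Jobs (LPT sorted): [18, 14, 14, 12, 9, 3, 3, 3, 2]
Machines: 4
  J=18 → Machine 1 (load: 0+18=18)
  J=14 → Machine 2 (load: 0+14=14)
  J=14 → Machine 3 (load: 0+14=14)
  J=12 → Machine 4 (load: 0+12=12)
  J=9 → Machine 4 (load: 12+9=21)
  J=3 → Machine 2 (load: 14+3=17)
  J=3 → Machine 3 (load: 14+3=17)
  J=3 → Machine 2 (load: 17+3=20)
  J=2 → Machine 3 (load: 17+2=19)
Machine loads: [18, 20, 19, 21]
Makespan = max = 21 time units


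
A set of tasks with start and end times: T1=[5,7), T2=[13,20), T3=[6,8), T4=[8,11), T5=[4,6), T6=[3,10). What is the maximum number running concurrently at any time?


Check each time point for overlaps:
  t=5: 3 tasks active (T1, T5, T6)
Max concurrent = 3


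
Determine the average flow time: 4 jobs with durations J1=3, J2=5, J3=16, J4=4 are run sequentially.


Completion times:
  J1: completes at 3
  J2: completes at 8
  J3: completes at 24
  J4: completes at 28
Sum = 63
Average = 63/4
= 15.75


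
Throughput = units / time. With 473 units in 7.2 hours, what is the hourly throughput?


Throughput = units / time
= 473 / 7.2
= 65.7 units/hour


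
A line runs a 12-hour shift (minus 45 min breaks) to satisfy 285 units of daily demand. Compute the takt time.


Available = 12×60 - 45 = 675 min
Takt time = 675 / 285
= 2.37 min/unit


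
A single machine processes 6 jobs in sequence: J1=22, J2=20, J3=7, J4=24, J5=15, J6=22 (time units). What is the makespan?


Sequential makespan: sum all processing times
= 22 + 20 + 7 + 24 + 15 + 22
= 110 time units


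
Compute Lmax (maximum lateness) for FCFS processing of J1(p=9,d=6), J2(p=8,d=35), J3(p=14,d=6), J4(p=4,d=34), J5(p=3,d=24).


Lateness per job (L = C - d):
  J1: C=9, d=6, L=3
  J2: C=17, d=35, L=-18
  J3: C=31, d=6, L=25
  J4: C=35, d=34, L=1
  J5: C=38, d=24, L=14
Lmax = max(3, -18, 25, 1, 14)
= 25


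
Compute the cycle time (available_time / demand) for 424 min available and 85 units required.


Cycle time = available time / demand
= 424 / 85
= 4.99 min/unit


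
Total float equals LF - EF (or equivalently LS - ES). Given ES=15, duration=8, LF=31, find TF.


EF = ES + duration = 15 + 8 = 23
LS = LF - duration = 31 - 8 = 23
Total Float = LF - EF = 31 - 23
(or LS - ES = 23 - 15)
= 8


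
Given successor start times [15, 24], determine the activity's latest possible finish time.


LF = min of all successor start times
Successors start at: [15, 24]
LF = min(15, 24)
= 15


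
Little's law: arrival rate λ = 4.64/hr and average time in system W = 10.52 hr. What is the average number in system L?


Little's law: L = λ × W
= 4.64 × 10.52
= 48.81


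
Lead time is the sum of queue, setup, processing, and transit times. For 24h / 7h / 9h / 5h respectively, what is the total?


Lead time = queue + setup + processing + transit
= 24 + 7 + 9 + 5
= 45 hours


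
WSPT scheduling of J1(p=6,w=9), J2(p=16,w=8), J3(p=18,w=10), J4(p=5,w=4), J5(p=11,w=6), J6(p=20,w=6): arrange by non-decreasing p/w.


WSPT (Smith's rule): sort by p/w ascending
  J1: p/w = 6/9 = 0.667
  J4: p/w = 5/4 = 1.250
  J3: p/w = 18/10 = 1.800
  J5: p/w = 11/6 = 1.833
  J2: p/w = 16/8 = 2.000
  J6: p/w = 20/6 = 3.333
Order: J1 → J4 → J3 → J5 → J2 → J6


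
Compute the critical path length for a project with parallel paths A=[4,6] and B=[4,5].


Path A: 4 + 6 = 10
Path B: 4 + 5 = 9
Critical path = longest = max(10, 9)
= 10 (Path A)


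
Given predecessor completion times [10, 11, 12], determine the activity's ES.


ES = max of all predecessor completion times
Predecessors: [10, 11, 12]
ES = max(10, 11, 12)
= 12


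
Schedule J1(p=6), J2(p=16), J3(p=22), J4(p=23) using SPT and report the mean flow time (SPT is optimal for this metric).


SPT order: J1 → J2 → J3 → J4
Completion times:
  J1: C=6
  J2: C=22
  J3: C=44
  J4: C=67
Sum = 139, n = 4
Mean flow = 139/4
= 34.75


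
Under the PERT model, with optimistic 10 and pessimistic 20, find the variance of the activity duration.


σ² = ((p - o) / 6)² = (p - o)² / 36
= (20 - 10)² / 36
= 10² / 36
= 100 / 36
= 2.7778


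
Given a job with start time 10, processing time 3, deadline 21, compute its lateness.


Completion = 10 + 3 = 13
Lateness = C - d = 13 - 21
= -8


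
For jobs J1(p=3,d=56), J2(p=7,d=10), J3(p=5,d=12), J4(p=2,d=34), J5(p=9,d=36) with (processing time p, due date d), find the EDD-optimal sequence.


EDD: sort by earliest due date
  J2: d=10, p=7
  J3: d=12, p=5
  J4: d=34, p=2
  J5: d=36, p=9
  J1: d=56, p=3
Order: J2 → J3 → J4 → J5 → J1


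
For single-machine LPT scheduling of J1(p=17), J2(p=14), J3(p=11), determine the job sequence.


LPT: sort by longest processing time first
  J1: p=17
  J2: p=14
  J3: p=11
Order: J1 → J2 → J3


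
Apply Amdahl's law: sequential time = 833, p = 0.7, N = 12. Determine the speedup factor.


Amdahl's law: T_p = T × ((1-p) + p/N)
= 833 × ((1-0.7) + 0.7/12)
= 833 × (0.30 + 0.0583)
= 833 × 0.3583
= 298.49
Speedup = 833/298.49
= 2.79×


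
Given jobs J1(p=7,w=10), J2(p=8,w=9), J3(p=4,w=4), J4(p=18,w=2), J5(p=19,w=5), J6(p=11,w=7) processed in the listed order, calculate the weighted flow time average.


Completion times:
  J1: C=7, w×C=10×7=70
  J2: C=15, w×C=9×15=135
  J3: C=19, w×C=4×19=76
  J4: C=37, w×C=2×37=74
  J5: C=56, w×C=5×56=280
  J6: C=67, w×C=7×67=469
Sum w×C = 1104
Sum w = 37
Weighted avg = 1104/37
= 29.84


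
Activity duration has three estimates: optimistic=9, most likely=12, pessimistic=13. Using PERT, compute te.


te = (o + 4m + p) / 6
= (9 + 4×12 + 13) / 6
= (9 + 48 + 13) / 6
= 70 / 6
= 11.67


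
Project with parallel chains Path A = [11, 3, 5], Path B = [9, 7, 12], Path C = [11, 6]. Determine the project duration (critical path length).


Path A: 11 + 3 + 5 = 19
Path B: 9 + 7 + 12 = 28
Path C: 11 + 6 = 17
Critical path = longest = max(19, 28, 17)
= 28 (Path B)


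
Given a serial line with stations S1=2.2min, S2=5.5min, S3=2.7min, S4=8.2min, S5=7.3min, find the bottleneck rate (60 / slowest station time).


Bottleneck = longest station time
Station times: [2.2, 5.5, 2.7, 8.2, 7.3]
Max = 8.2 min
Rate = 60 / 8.2
= 7.32 units/hour (bottleneck: 8.2min)


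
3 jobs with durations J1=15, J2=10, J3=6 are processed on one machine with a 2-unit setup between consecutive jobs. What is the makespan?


Makespan = Σ processing + (n-1) × setup
= (15 + 10 + 6) + (3-1)×2
= 31 + 4
= 35 time units


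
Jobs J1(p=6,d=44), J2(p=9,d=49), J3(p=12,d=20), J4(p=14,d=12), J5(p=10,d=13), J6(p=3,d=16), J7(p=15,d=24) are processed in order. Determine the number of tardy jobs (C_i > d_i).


Completion vs due date:
  J1: C=6, d=44 → on time
  J2: C=15, d=49 → on time
  J3: C=27, d=20 → TARDY
  J4: C=41, d=12 → TARDY
  J5: C=51, d=13 → TARDY
  J6: C=54, d=16 → TARDY
  J7: C=69, d=24 → TARDY
Tardy jobs: J3, J4, J5, J6, J7
Count = 5


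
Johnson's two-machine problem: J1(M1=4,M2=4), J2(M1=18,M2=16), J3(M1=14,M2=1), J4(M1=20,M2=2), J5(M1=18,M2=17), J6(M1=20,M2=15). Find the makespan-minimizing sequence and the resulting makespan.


Johnson's rule:
Group 1 (M1≤M2, sort by M1): ['J1']
Group 2 (M1>M2, sort desc M2): ['J5', 'J2', 'J6', 'J4', 'J3']
Sequence: J1 → J5 → J2 → J6 → J4 → J3
Makespan calculation:
  J1: M1 done=4, M2 done=8
  J5: M1 done=22, M2 done=39
  J2: M1 done=40, M2 done=56
  J6: M1 done=60, M2 done=75
  J4: M1 done=80, M2 done=82
  J3: M1 done=94, M2 done=95
= Sequence: J1 → J5 → J2 → J6 → J4 → J3, Makespan: 95


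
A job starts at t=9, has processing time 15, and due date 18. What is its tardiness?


Completion = start + processing = 9 + 15 = 24
Tardiness = max(0, C - d) = max(0, 24 - 18)
= max(0, 6)
= 6


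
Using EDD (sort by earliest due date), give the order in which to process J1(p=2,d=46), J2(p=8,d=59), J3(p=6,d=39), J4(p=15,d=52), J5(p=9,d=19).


EDD: sort by earliest due date
  J5: d=19, p=9
  J3: d=39, p=6
  J1: d=46, p=2
  J4: d=52, p=15
  J2: d=59, p=8
Order: J5 → J3 → J1 → J4 → J2


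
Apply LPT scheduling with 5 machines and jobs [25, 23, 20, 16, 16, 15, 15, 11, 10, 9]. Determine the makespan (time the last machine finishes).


Jobs (LPT sorted): [25, 23, 20, 16, 16, 15, 15, 11, 10, 9]
Machines: 5
  J=25 → Machine 1 (load: 0+25=25)
  J=23 → Machine 2 (load: 0+23=23)
  J=20 → Machine 3 (load: 0+20=20)
  J=16 → Machine 4 (load: 0+16=16)
  J=16 → Machine 5 (load: 0+16=16)
  J=15 → Machine 4 (load: 16+15=31)
  J=15 → Machine 5 (load: 16+15=31)
  J=11 → Machine 3 (load: 20+11=31)
  J=10 → Machine 2 (load: 23+10=33)
  J=9 → Machine 1 (load: 25+9=34)
Machine loads: [34, 33, 31, 31, 31]
Makespan = max = 34 time units


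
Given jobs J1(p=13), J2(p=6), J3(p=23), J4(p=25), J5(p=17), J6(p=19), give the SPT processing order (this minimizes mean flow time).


SPT: sort by shortest processing time
  J2: p=6
  J1: p=13
  J5: p=17
  J6: p=19
  J3: p=23
  J4: p=25
Order: J2 → J1 → J5 → J6 → J3 → J4


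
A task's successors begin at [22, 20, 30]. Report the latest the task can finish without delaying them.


LF = min of all successor start times
Successors start at: [22, 20, 30]
LF = min(22, 20, 30)
= 20


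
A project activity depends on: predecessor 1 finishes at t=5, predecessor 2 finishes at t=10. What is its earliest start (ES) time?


ES = max of all predecessor completion times
Predecessors: [5, 10]
ES = max(5, 10)
= 10


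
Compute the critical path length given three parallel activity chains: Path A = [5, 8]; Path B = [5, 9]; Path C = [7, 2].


Path A: 5 + 8 = 13
Path B: 5 + 9 = 14
Path C: 7 + 2 = 9
Critical path = longest = max(13, 14, 9)
= 14 (Path B)


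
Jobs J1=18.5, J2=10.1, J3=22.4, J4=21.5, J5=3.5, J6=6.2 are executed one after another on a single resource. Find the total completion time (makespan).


Sequential makespan: sum all processing times
= 18.5 + 10.1 + 22.4 + 21.5 + 3.5 + 6.2
= 82.2 time units


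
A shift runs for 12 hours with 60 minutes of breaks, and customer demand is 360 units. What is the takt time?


Available = 12×60 - 60 = 660 min
Takt time = 660 / 360
= 1.83 min/unit


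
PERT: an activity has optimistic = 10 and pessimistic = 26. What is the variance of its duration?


σ² = ((p - o) / 6)² = (p - o)² / 36
= (26 - 10)² / 36
= 16² / 36
= 256 / 36
= 7.1111


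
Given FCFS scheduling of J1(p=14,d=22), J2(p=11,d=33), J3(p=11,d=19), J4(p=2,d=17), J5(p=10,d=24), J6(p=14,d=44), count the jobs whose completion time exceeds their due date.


Completion vs due date:
  J1: C=14, d=22 → on time
  J2: C=25, d=33 → on time
  J3: C=36, d=19 → TARDY
  J4: C=38, d=17 → TARDY
  J5: C=48, d=24 → TARDY
  J6: C=62, d=44 → TARDY
Tardy jobs: J3, J4, J5, J6
Count = 4


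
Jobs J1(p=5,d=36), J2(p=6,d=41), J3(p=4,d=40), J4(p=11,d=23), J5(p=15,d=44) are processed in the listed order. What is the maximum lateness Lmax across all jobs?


Lateness per job (L = C - d):
  J1: C=5, d=36, L=-31
  J2: C=11, d=41, L=-30
  J3: C=15, d=40, L=-25
  J4: C=26, d=23, L=3
  J5: C=41, d=44, L=-3
Lmax = max(-31, -30, -25, 3, -3)
= 3


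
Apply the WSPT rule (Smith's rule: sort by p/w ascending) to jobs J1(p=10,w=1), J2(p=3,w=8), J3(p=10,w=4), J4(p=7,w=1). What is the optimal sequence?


WSPT (Smith's rule): sort by p/w ascending
  J2: p/w = 3/8 = 0.375
  J3: p/w = 10/4 = 2.500
  J4: p/w = 7/1 = 7.000
  J1: p/w = 10/1 = 10.000
Order: J2 → J3 → J4 → J1


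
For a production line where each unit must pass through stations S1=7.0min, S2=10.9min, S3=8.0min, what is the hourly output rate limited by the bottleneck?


Bottleneck = longest station time
Station times: [7.0, 10.9, 8.0]
Max = 10.9 min
Rate = 60 / 10.9
= 5.50 units/hour (bottleneck: 10.9min)


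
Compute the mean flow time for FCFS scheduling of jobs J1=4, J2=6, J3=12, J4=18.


Completion times:
  J1: completes at 4
  J2: completes at 10
  J3: completes at 22
  J4: completes at 40
Sum = 76
Average = 76/4
= 19.00


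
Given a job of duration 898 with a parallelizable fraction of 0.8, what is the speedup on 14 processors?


Amdahl's law: T_p = T × ((1-p) + p/N)
= 898 × ((1-0.8) + 0.8/14)
= 898 × (0.20 + 0.0571)
= 898 × 0.2571
= 230.91
Speedup = 898/230.91
= 3.89×


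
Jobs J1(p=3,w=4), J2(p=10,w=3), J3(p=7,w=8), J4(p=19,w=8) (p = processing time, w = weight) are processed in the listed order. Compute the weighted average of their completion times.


Completion times:
  J1: C=3, w×C=4×3=12
  J2: C=13, w×C=3×13=39
  J3: C=20, w×C=8×20=160
  J4: C=39, w×C=8×39=312
Sum w×C = 523
Sum w = 23
Weighted avg = 523/23
= 22.74


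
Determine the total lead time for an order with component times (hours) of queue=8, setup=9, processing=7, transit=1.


Lead time = queue + setup + processing + transit
= 8 + 9 + 7 + 1
= 25 hours


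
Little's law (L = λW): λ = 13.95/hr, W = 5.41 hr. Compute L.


Little's law: L = λ × W
= 13.95 × 5.41
= 75.47


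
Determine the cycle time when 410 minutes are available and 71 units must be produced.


Cycle time = available time / demand
= 410 / 71
= 5.77 min/unit


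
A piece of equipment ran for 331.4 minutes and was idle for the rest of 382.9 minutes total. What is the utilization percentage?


Utilization = busy / total × 100
= 331.4 / 382.9 × 100
= 86.6%


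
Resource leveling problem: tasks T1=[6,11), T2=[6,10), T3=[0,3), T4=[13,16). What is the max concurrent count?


Check each time point for overlaps:
  t=6: 2 tasks active (T1, T2)
Max concurrent = 2


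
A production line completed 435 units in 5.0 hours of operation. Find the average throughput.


Throughput = units / time
= 435 / 5.0
= 87.0 units/hour


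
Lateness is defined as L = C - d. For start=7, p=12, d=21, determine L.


Completion = 7 + 12 = 19
Lateness = C - d = 19 - 21
= -2


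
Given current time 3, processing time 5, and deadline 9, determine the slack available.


Slack = due - current_time - processing
= 9 - 3 - 5
= 1


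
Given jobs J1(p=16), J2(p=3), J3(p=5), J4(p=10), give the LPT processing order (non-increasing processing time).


LPT: sort by longest processing time first
  J1: p=16
  J4: p=10
  J3: p=5
  J2: p=3
Order: J1 → J4 → J3 → J2


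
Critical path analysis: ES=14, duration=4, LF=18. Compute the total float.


EF = ES + duration = 14 + 4 = 18
LS = LF - duration = 18 - 4 = 14
Total Float = LF - EF = 18 - 18
(or LS - ES = 14 - 14)
= 0


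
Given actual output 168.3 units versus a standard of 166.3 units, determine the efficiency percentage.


Efficiency = (actual / standard) × 100
= (168.3 / 166.3) × 100
= 101.2%


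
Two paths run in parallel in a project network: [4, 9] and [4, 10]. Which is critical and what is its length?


Path A: 4 + 9 = 13
Path B: 4 + 10 = 14
Critical path = longest = max(13, 14)
= 14 (Path B)


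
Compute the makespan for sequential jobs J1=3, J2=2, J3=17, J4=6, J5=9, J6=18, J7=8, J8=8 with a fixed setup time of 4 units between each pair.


Makespan = Σ processing + (n-1) × setup
= (3 + 2 + 17 + 6 + 9 + 18 + 8 + 8) + (8-1)×4
= 71 + 28
= 99 time units


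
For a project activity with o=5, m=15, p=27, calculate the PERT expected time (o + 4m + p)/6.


te = (o + 4m + p) / 6
= (5 + 4×15 + 27) / 6
= (5 + 60 + 27) / 6
= 92 / 6
= 15.33


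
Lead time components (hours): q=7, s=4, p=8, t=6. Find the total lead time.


Lead time = queue + setup + processing + transit
= 7 + 4 + 8 + 6
= 25 hours


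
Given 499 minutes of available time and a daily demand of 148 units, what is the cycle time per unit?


Cycle time = available time / demand
= 499 / 148
= 3.37 min/unit


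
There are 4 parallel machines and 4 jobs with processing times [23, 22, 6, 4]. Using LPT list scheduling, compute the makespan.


Jobs (LPT sorted): [23, 22, 6, 4]
Machines: 4
  J=23 → Machine 1 (load: 0+23=23)
  J=22 → Machine 2 (load: 0+22=22)
  J=6 → Machine 3 (load: 0+6=6)
  J=4 → Machine 4 (load: 0+4=4)
Machine loads: [23, 22, 6, 4]
Makespan = max = 23 time units


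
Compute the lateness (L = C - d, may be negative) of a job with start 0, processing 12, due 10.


Completion = 0 + 12 = 12
Lateness = C - d = 12 - 10
= 2


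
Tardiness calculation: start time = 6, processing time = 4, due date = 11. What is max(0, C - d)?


Completion = start + processing = 6 + 4 = 10
Tardiness = max(0, C - d) = max(0, 10 - 11)
= max(0, -1)
= 0


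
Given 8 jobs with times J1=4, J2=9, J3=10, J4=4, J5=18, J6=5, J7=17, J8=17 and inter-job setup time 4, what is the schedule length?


Makespan = Σ processing + (n-1) × setup
= (4 + 9 + 10 + 4 + 18 + 5 + 17 + 17) + (8-1)×4
= 84 + 28
= 112 time units


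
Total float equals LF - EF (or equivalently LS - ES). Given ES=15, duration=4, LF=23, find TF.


EF = ES + duration = 15 + 4 = 19
LS = LF - duration = 23 - 4 = 19
Total Float = LF - EF = 23 - 19
(or LS - ES = 19 - 15)
= 4


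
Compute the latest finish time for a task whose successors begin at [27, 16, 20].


LF = min of all successor start times
Successors start at: [27, 16, 20]
LF = min(27, 16, 20)
= 16


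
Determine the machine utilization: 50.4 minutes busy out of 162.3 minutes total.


Utilization = busy / total × 100
= 50.4 / 162.3 × 100
= 31.1%


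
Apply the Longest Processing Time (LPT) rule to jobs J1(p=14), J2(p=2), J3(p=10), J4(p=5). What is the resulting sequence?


LPT: sort by longest processing time first
  J1: p=14
  J3: p=10
  J4: p=5
  J2: p=2
Order: J1 → J3 → J4 → J2


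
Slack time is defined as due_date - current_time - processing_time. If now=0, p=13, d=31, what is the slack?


Slack = due - current_time - processing
= 31 - 0 - 13
= 18


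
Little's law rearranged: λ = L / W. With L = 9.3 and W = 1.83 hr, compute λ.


Little's law: L = λW → λ = L / W
= 9.3 / 1.83
= 5.08 per hour


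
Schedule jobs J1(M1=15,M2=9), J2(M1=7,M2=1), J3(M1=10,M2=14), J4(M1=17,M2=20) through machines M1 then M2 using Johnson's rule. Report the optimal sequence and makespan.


Johnson's rule:
Group 1 (M1≤M2, sort by M1): ['J3', 'J4']
Group 2 (M1>M2, sort desc M2): ['J1', 'J2']
Sequence: J3 → J4 → J1 → J2
Makespan calculation:
  J3: M1 done=10, M2 done=24
  J4: M1 done=27, M2 done=47
  J1: M1 done=42, M2 done=56
  J2: M1 done=49, M2 done=57
= Sequence: J3 → J4 → J1 → J2, Makespan: 57


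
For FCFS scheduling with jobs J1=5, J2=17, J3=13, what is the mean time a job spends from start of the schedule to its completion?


Completion times:
  J1: completes at 5
  J2: completes at 22
  J3: completes at 35
Sum = 62
Average = 62/3
= 20.67


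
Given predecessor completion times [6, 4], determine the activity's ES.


ES = max of all predecessor completion times
Predecessors: [6, 4]
ES = max(6, 4)
= 6


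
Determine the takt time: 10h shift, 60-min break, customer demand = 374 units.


Available = 10×60 - 60 = 540 min
Takt time = 540 / 374
= 1.44 min/unit


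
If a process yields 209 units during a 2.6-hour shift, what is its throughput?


Throughput = units / time
= 209 / 2.6
= 80.4 units/hour


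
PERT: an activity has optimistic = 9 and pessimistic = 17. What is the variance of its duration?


σ² = ((p - o) / 6)² = (p - o)² / 36
= (17 - 9)² / 36
= 8² / 36
= 64 / 36
= 1.7778


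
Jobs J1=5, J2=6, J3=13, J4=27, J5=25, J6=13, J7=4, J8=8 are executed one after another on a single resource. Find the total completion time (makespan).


Sequential makespan: sum all processing times
= 5 + 6 + 13 + 27 + 25 + 13 + 4 + 8
= 101 time units


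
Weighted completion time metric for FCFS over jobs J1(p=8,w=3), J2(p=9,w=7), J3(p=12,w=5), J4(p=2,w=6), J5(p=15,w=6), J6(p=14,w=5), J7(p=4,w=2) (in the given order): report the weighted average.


Completion times:
  J1: C=8, w×C=3×8=24
  J2: C=17, w×C=7×17=119
  J3: C=29, w×C=5×29=145
  J4: C=31, w×C=6×31=186
  J5: C=46, w×C=6×46=276
  J6: C=60, w×C=5×60=300
  J7: C=64, w×C=2×64=128
Sum w×C = 1178
Sum w = 34
Weighted avg = 1178/34
= 34.65


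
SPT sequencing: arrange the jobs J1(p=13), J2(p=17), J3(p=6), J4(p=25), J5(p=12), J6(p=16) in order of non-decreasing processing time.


SPT: sort by shortest processing time
  J3: p=6
  J5: p=12
  J1: p=13
  J6: p=16
  J2: p=17
  J4: p=25
Order: J3 → J5 → J1 → J6 → J2 → J4


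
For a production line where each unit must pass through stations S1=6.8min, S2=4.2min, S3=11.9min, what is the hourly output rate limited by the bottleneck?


Bottleneck = longest station time
Station times: [6.8, 4.2, 11.9]
Max = 11.9 min
Rate = 60 / 11.9
= 5.04 units/hour (bottleneck: 11.9min)


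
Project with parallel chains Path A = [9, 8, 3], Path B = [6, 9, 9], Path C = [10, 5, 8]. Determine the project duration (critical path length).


Path A: 9 + 8 + 3 = 20
Path B: 6 + 9 + 9 = 24
Path C: 10 + 5 + 8 = 23
Critical path = longest = max(20, 24, 23)
= 24 (Path B)


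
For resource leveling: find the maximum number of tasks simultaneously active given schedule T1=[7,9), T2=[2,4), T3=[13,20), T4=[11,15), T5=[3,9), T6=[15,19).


Check each time point for overlaps:
  t=3: 2 tasks active (T2, T5)
Max concurrent = 2


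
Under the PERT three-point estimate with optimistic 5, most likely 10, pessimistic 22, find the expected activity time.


te = (o + 4m + p) / 6
= (5 + 4×10 + 22) / 6
= (5 + 40 + 22) / 6
= 67 / 6
= 11.17


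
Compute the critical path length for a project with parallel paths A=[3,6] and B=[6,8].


Path A: 3 + 6 = 9
Path B: 6 + 8 = 14
Critical path = longest = max(9, 14)
= 14 (Path B)


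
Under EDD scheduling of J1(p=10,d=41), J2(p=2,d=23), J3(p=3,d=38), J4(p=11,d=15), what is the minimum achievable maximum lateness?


EDD order: J4 → J2 → J3 → J1
Completion and lateness:
  J4: C=11, d=15, L=11-15=-4
  J2: C=13, d=23, L=13-23=-10
  J3: C=16, d=38, L=16-38=-22
  J1: C=26, d=41, L=26-41=-15
Lmax = max(-4, -10, -22, -15)
= -4


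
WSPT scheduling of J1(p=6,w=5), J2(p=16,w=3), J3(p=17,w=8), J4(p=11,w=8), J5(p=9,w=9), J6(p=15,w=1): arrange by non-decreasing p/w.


WSPT (Smith's rule): sort by p/w ascending
  J5: p/w = 9/9 = 1.000
  J1: p/w = 6/5 = 1.200
  J4: p/w = 11/8 = 1.375
  J3: p/w = 17/8 = 2.125
  J2: p/w = 16/3 = 5.333
  J6: p/w = 15/1 = 15.000
Order: J5 → J1 → J4 → J3 → J2 → J6


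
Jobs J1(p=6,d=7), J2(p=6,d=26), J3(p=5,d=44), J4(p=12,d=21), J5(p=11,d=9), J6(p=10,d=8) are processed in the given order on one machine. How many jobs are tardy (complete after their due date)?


Completion vs due date:
  J1: C=6, d=7 → on time
  J2: C=12, d=26 → on time
  J3: C=17, d=44 → on time
  J4: C=29, d=21 → TARDY
  J5: C=40, d=9 → TARDY
  J6: C=50, d=8 → TARDY
Tardy jobs: J4, J5, J6
Count = 3


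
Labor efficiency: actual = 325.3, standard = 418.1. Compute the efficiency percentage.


Efficiency = (actual / standard) × 100
= (325.3 / 418.1) × 100
= 77.8%


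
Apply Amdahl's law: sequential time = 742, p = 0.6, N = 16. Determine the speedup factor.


Amdahl's law: T_p = T × ((1-p) + p/N)
= 742 × ((1-0.6) + 0.6/16)
= 742 × (0.40 + 0.0375)
= 742 × 0.4375
= 324.62
Speedup = 742/324.62
= 2.29×


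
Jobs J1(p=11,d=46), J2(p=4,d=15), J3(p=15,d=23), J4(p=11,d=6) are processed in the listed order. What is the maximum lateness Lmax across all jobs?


Lateness per job (L = C - d):
  J1: C=11, d=46, L=-35
  J2: C=15, d=15, L=0
  J3: C=30, d=23, L=7
  J4: C=41, d=6, L=35
Lmax = max(-35, 0, 7, 35)
= 35


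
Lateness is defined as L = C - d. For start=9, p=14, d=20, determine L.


Completion = 9 + 14 = 23
Lateness = C - d = 23 - 20
= 3


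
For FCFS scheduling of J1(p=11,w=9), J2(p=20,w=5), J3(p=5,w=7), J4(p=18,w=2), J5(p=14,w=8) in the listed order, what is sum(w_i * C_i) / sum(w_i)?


Completion times:
  J1: C=11, w×C=9×11=99
  J2: C=31, w×C=5×31=155
  J3: C=36, w×C=7×36=252
  J4: C=54, w×C=2×54=108
  J5: C=68, w×C=8×68=544
Sum w×C = 1158
Sum w = 31
Weighted avg = 1158/31
= 37.35


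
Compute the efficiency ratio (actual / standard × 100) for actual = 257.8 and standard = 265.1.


Efficiency = (actual / standard) × 100
= (257.8 / 265.1) × 100
= 97.2%


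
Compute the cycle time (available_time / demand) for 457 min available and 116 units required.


Cycle time = available time / demand
= 457 / 116
= 3.94 min/unit


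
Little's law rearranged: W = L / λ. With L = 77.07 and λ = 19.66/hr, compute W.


Little's law: L = λW → W = L / λ
= 77.07 / 19.66
= 3.92 hours


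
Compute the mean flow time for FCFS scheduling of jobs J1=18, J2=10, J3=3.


Completion times:
  J1: completes at 18
  J2: completes at 28
  J3: completes at 31
Sum = 77
Average = 77/3
= 25.67


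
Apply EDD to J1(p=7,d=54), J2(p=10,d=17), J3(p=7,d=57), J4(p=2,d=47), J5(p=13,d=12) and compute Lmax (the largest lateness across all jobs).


EDD order: J5 → J2 → J4 → J1 → J3
Completion and lateness:
  J5: C=13, d=12, L=13-12=1
  J2: C=23, d=17, L=23-17=6
  J4: C=25, d=47, L=25-47=-22
  J1: C=32, d=54, L=32-54=-22
  J3: C=39, d=57, L=39-57=-18
Lmax = max(1, 6, -22, -22, -18)
= 6


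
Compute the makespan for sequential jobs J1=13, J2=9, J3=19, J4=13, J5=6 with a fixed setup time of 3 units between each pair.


Makespan = Σ processing + (n-1) × setup
= (13 + 9 + 19 + 13 + 6) + (5-1)×3
= 60 + 12
= 72 time units


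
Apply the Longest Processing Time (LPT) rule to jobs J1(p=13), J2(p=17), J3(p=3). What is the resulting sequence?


LPT: sort by longest processing time first
  J2: p=17
  J1: p=13
  J3: p=3
Order: J2 → J1 → J3


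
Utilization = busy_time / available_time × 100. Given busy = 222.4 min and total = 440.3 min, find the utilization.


Utilization = busy / total × 100
= 222.4 / 440.3 × 100
= 50.5%


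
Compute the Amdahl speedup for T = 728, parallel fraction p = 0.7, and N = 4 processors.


Amdahl's law: T_p = T × ((1-p) + p/N)
= 728 × ((1-0.7) + 0.7/4)
= 728 × (0.30 + 0.1750)
= 728 × 0.4750
= 345.80
Speedup = 728/345.80
= 2.11×


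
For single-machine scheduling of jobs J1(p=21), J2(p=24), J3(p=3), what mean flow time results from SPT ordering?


SPT order: J3 → J1 → J2
Completion times:
  J3: C=3
  J1: C=24
  J2: C=48
Sum = 75, n = 3
Mean flow = 75/3
= 25.00


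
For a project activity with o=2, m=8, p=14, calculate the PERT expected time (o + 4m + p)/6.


te = (o + 4m + p) / 6
= (2 + 4×8 + 14) / 6
= (2 + 32 + 14) / 6
= 48 / 6
= 8.00


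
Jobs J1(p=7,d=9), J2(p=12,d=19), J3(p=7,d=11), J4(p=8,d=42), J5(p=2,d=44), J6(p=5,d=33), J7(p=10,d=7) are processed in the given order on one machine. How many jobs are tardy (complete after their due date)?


Completion vs due date:
  J1: C=7, d=9 → on time
  J2: C=19, d=19 → on time
  J3: C=26, d=11 → TARDY
  J4: C=34, d=42 → on time
  J5: C=36, d=44 → on time
  J6: C=41, d=33 → TARDY
  J7: C=51, d=7 → TARDY
Tardy jobs: J3, J6, J7
Count = 3


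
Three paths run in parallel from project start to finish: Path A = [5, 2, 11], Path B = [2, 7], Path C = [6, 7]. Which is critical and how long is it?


Path A: 5 + 2 + 11 = 18
Path B: 2 + 7 = 9
Path C: 6 + 7 = 13
Critical path = longest = max(18, 9, 13)
= 18 (Path A)


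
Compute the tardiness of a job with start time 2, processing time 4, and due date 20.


Completion = start + processing = 2 + 4 = 6
Tardiness = max(0, C - d) = max(0, 6 - 20)
= max(0, -14)
= 0


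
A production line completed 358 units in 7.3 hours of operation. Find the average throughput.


Throughput = units / time
= 358 / 7.3
= 49.0 units/hour


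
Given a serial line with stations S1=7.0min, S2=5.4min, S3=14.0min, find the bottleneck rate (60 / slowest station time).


Bottleneck = longest station time
Station times: [7.0, 5.4, 14.0]
Max = 14.0 min
Rate = 60 / 14.0
= 4.29 units/hour (bottleneck: 14.0min)


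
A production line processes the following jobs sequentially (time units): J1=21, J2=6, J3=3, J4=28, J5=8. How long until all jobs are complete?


Sequential makespan: sum all processing times
= 21 + 6 + 3 + 28 + 8
= 66 time units


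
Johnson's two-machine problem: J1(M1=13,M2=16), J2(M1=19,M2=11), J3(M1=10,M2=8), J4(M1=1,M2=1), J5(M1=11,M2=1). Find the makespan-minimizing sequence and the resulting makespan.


Johnson's rule:
Group 1 (M1≤M2, sort by M1): ['J4', 'J1']
Group 2 (M1>M2, sort desc M2): ['J2', 'J3', 'J5']
Sequence: J4 → J1 → J2 → J3 → J5
Makespan calculation:
  J4: M1 done=1, M2 done=2
  J1: M1 done=14, M2 done=30
  J2: M1 done=33, M2 done=44
  J3: M1 done=43, M2 done=52
  J5: M1 done=54, M2 done=55
= Sequence: J4 → J1 → J2 → J3 → J5, Makespan: 55


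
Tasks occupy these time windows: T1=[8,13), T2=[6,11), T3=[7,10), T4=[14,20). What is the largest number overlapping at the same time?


Check each time point for overlaps:
  t=8: 3 tasks active (T1, T2, T3)
Max concurrent = 3


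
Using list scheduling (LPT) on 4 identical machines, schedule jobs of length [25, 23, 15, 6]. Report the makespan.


Jobs (LPT sorted): [25, 23, 15, 6]
Machines: 4
  J=25 → Machine 1 (load: 0+25=25)
  J=23 → Machine 2 (load: 0+23=23)
  J=15 → Machine 3 (load: 0+15=15)
  J=6 → Machine 4 (load: 0+6=6)
Machine loads: [25, 23, 15, 6]
Makespan = max = 25 time units


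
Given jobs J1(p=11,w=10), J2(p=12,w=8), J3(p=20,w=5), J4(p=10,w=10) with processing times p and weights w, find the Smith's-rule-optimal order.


WSPT (Smith's rule): sort by p/w ascending
  J4: p/w = 10/10 = 1.000
  J1: p/w = 11/10 = 1.100
  J2: p/w = 12/8 = 1.500
  J3: p/w = 20/5 = 4.000
Order: J4 → J1 → J2 → J3


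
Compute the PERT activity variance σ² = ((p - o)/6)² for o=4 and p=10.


σ² = ((p - o) / 6)² = (p - o)² / 36
= (10 - 4)² / 36
= 6² / 36
= 36 / 36
= 1.0000


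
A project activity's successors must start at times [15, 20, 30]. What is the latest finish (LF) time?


LF = min of all successor start times
Successors start at: [15, 20, 30]
LF = min(15, 20, 30)
= 15


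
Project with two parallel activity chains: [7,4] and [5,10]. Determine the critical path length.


Path A: 7 + 4 = 11
Path B: 5 + 10 = 15
Critical path = longest = max(11, 15)
= 15 (Path B)


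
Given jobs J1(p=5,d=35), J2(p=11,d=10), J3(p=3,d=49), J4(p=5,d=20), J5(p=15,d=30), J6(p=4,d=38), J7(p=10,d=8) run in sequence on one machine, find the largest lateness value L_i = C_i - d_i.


Lateness per job (L = C - d):
  J1: C=5, d=35, L=-30
  J2: C=16, d=10, L=6
  J3: C=19, d=49, L=-30
  J4: C=24, d=20, L=4
  J5: C=39, d=30, L=9
  J6: C=43, d=38, L=5
  J7: C=53, d=8, L=45
Lmax = max(-30, 6, -30, 4, 9, 5, 45)
= 45


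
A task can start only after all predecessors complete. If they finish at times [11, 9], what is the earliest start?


ES = max of all predecessor completion times
Predecessors: [11, 9]
ES = max(11, 9)
= 11


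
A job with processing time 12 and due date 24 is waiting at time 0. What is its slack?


Slack = due - current_time - processing
= 24 - 0 - 12
= 12


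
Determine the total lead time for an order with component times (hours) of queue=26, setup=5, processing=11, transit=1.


Lead time = queue + setup + processing + transit
= 26 + 5 + 11 + 1
= 43 hours


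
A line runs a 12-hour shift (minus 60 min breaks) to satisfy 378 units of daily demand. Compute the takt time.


Available = 12×60 - 60 = 660 min
Takt time = 660 / 378
= 1.75 min/unit


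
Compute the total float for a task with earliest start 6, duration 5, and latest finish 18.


EF = ES + duration = 6 + 5 = 11
LS = LF - duration = 18 - 5 = 13
Total Float = LF - EF = 18 - 11
(or LS - ES = 13 - 6)
= 7


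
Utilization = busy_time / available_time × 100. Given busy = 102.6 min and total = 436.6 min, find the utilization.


Utilization = busy / total × 100
= 102.6 / 436.6 × 100
= 23.5%


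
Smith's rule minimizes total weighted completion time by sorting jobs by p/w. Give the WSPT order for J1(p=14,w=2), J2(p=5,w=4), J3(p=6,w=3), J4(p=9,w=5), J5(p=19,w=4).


WSPT (Smith's rule): sort by p/w ascending
  J2: p/w = 5/4 = 1.250
  J4: p/w = 9/5 = 1.800
  J3: p/w = 6/3 = 2.000
  J5: p/w = 19/4 = 4.750
  J1: p/w = 14/2 = 7.000
Order: J2 → J4 → J3 → J5 → J1


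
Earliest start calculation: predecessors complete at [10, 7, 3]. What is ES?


ES = max of all predecessor completion times
Predecessors: [10, 7, 3]
ES = max(10, 7, 3)
= 10


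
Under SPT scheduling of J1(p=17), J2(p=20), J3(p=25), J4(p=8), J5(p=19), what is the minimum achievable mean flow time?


SPT order: J4 → J1 → J5 → J2 → J3
Completion times:
  J4: C=8
  J1: C=25
  J5: C=44
  J2: C=64
  J3: C=89
Sum = 230, n = 5
Mean flow = 230/5
= 46.00


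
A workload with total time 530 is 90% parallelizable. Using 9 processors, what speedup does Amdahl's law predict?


Amdahl's law: T_p = T × ((1-p) + p/N)
= 530 × ((1-0.9) + 0.9/9)
= 530 × (0.10 + 0.1000)
= 530 × 0.2000
= 106.00
Speedup = 530/106.00
= 5.00×


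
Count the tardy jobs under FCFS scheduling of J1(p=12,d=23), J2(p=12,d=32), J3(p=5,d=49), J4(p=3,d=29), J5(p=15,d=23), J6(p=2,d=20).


Completion vs due date:
  J1: C=12, d=23 → on time
  J2: C=24, d=32 → on time
  J3: C=29, d=49 → on time
  J4: C=32, d=29 → TARDY
  J5: C=47, d=23 → TARDY
  J6: C=49, d=20 → TARDY
Tardy jobs: J4, J5, J6
Count = 3


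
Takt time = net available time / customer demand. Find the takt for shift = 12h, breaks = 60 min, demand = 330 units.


Available = 12×60 - 60 = 660 min
Takt time = 660 / 330
= 2.00 min/unit


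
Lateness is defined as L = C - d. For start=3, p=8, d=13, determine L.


Completion = 3 + 8 = 11
Lateness = C - d = 11 - 13
= -2


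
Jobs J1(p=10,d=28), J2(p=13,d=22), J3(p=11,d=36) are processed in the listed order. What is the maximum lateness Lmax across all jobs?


Lateness per job (L = C - d):
  J1: C=10, d=28, L=-18
  J2: C=23, d=22, L=1
  J3: C=34, d=36, L=-2
Lmax = max(-18, 1, -2)
= 1


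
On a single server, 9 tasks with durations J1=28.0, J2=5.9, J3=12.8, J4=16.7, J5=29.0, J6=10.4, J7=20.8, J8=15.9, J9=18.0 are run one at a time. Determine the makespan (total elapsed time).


Sequential makespan: sum all processing times
= 28.0 + 5.9 + 12.8 + 16.7 + 29.0 + 10.4 + 20.8 + 15.9 + 18.0
= 157.5 time units


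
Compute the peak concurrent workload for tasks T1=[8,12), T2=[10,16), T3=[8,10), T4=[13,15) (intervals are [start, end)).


Check each time point for overlaps:
  t=8: 2 tasks active (T1, T3)
Max concurrent = 2


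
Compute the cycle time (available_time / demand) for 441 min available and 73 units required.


Cycle time = available time / demand
= 441 / 73
= 6.04 min/unit


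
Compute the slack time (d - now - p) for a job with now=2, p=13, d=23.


Slack = due - current_time - processing
= 23 - 2 - 13
= 8


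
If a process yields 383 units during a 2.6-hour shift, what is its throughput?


Throughput = units / time
= 383 / 2.6
= 147.3 units/hour


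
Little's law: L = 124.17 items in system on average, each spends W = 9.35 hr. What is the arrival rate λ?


Little's law: L = λW → λ = L / W
= 124.17 / 9.35
= 13.28 per hour
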